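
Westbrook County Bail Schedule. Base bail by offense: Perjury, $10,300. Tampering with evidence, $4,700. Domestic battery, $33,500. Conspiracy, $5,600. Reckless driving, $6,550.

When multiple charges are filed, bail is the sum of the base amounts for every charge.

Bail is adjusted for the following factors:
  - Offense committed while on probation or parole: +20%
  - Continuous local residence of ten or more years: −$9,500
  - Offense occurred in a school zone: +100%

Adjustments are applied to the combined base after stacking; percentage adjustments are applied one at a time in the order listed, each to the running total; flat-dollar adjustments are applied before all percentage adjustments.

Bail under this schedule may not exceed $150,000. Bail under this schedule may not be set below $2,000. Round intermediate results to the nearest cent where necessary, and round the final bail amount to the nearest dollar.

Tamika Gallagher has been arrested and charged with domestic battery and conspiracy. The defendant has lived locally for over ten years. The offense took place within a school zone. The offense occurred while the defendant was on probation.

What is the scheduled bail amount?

Base amounts from the schedule: domestic battery $33,500; conspiracy $5,600.
Stacking rule: sum of all bases. $33,500 + $5,600 = $39,100.
Continuous local residence of ten or more years (−$9,500 flat): $39,100 − $9,500 = $29,600.
Offense committed while on probation or parole (+20%): $29,600 × 1.2 = $35,520.
Offense occurred in a school zone (+100%): $35,520 × 2 = $71,040.
$71,040 is within the $150,000 maximum.
$71,040 is at or above the $2,000 minimum.

$71,040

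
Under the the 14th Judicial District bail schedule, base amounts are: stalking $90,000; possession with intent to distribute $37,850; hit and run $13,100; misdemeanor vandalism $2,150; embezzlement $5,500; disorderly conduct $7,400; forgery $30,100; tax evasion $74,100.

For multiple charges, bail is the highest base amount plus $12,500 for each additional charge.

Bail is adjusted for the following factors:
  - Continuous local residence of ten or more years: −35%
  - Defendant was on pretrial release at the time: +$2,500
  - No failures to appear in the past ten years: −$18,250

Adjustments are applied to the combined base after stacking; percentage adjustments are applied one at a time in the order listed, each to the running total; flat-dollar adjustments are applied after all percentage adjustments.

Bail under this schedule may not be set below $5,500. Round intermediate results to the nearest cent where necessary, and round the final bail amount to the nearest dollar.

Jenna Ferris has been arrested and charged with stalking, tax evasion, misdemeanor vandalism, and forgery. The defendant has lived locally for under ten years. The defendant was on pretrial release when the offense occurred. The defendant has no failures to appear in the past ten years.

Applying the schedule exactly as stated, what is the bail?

$111,750

Base amounts from the schedule: stalking $90,000; tax evasion $74,100; misdemeanor vandalism $2,150; forgery $30,100.
Stacking rule: highest base plus $12,500 per additional charge. Highest is stalking at $90,000; 3 additional charges → +$37,500. Combined base = $127,500.
Defendant was on pretrial release at the time (+$2,500 flat): $127,500 + $2,500 = $130,000.
No failures to appear in the past ten years (−$18,250 flat): $130,000 − $18,250 = $111,750.
$111,750 is at or above the $5,500 minimum.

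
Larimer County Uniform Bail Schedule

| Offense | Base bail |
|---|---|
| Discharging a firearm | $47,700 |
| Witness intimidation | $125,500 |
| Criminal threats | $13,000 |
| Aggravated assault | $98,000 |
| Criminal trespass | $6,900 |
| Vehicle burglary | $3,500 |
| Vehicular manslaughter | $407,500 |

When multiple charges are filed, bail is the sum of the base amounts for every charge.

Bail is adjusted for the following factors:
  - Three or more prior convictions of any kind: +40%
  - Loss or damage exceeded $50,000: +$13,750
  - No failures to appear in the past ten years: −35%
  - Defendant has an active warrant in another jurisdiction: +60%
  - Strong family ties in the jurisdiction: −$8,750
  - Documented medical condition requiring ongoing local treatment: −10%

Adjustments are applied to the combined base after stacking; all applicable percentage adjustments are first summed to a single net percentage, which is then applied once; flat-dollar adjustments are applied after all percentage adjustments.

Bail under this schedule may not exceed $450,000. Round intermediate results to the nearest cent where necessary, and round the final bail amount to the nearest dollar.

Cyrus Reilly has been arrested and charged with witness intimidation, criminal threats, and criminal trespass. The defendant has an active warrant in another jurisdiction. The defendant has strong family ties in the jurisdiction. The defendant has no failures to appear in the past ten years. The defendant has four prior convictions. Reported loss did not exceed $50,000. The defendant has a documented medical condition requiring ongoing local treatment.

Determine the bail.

Base amounts from the schedule: witness intimidation $125,500; criminal threats $13,000; criminal trespass $6,900.
Stacking rule: sum of all bases. $125,500 + $13,000 + $6,900 = $145,400.
Net percentage adjustment: +40% −35% +60% −10% = +55%. $145,400 × 1.55 = $225,370.
Strong family ties in the jurisdiction (−$8,750 flat): $225,370 − $8,750 = $216,620.
$216,620 is within the $450,000 maximum.

$216,620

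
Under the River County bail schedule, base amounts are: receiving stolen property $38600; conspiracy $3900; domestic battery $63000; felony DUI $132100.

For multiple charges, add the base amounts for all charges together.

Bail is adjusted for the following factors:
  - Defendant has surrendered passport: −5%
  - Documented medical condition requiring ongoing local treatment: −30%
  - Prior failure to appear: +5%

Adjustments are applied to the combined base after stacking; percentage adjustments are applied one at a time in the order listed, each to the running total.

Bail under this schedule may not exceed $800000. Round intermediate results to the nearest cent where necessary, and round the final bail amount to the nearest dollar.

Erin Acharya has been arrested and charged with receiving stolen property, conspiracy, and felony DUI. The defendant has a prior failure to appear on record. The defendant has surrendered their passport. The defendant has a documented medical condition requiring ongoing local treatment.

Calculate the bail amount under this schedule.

$121914

Base amounts from the schedule: receiving stolen property $38600; conspiracy $3900; felony DUI $132100.
Stacking rule: sum of all bases. $38600 + $3900 + $132100 = $174600.
Defendant has surrendered passport (−5%): $174600 × 0.95 = $165870.
Documented medical condition requiring ongoing local treatment (−30%): $165870 × 0.7 = $116109.
Prior failure to appear (+5%): $116109 × 1.05 = $121914.45.
$121914.45 is within the $800000 maximum.
Rounded to the nearest dollar: $121914.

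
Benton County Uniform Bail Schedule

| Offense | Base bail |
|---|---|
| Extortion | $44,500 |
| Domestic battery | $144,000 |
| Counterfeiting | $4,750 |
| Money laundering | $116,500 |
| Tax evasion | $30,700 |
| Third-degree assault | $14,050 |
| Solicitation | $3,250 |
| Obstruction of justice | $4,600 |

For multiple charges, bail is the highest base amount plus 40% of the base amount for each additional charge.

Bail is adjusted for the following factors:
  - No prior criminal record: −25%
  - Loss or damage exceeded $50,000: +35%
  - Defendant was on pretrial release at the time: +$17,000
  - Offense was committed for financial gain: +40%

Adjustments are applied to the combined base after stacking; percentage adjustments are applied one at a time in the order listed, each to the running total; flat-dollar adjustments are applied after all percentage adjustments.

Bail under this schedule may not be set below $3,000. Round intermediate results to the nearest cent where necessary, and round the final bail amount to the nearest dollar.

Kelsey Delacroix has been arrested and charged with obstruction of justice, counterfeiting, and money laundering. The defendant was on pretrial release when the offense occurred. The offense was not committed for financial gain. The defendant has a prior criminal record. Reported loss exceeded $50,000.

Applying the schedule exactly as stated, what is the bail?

Base amounts from the schedule: obstruction of justice $4,600; counterfeiting $4,750; money laundering $116,500.
Stacking rule: highest base plus 40% of each additional charge. Highest is money laundering at $116,500. Additional: $4,600 × 40% = $1,840; $4,750 × 40% = $1,900. Combined base = $116,500 + $3,740 = $120,240.
Loss or damage exceeded $50,000 (+35%): $120,240 × 1.35 = $162,324.
Defendant was on pretrial release at the time (+$17,000 flat): $162,324 + $17,000 = $179,324.
$179,324 is at or above the $3,000 minimum.

$179,324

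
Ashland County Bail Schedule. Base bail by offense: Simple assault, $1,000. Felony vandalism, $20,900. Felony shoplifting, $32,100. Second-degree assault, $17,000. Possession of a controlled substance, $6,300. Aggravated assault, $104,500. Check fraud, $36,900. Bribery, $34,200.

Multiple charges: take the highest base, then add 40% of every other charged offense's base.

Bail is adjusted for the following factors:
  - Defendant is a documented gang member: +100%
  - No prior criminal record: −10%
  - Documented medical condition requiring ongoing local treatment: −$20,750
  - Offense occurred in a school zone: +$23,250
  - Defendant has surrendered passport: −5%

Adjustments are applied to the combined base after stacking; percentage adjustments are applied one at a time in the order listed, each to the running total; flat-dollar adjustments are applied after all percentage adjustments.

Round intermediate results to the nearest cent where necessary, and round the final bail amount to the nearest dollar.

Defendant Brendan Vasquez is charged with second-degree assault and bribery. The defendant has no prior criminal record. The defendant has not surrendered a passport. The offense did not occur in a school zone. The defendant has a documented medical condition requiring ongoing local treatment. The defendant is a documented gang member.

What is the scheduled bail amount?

Base amounts from the schedule: second-degree assault $17,000; bribery $34,200.
Stacking rule: highest base plus 40% of each additional charge. Highest is bribery at $34,200. Additional: $17,000 × 40% = $6,800. Combined base = $34,200 + $6,800 = $41,000.
Defendant is a documented gang member (+100%): $41,000 × 2 = $82,000.
No prior criminal record (−10%): $82,000 × 0.9 = $73,800.
Documented medical condition requiring ongoing local treatment (−$20,750 flat): $73,800 − $20,750 = $53,050.

$53,050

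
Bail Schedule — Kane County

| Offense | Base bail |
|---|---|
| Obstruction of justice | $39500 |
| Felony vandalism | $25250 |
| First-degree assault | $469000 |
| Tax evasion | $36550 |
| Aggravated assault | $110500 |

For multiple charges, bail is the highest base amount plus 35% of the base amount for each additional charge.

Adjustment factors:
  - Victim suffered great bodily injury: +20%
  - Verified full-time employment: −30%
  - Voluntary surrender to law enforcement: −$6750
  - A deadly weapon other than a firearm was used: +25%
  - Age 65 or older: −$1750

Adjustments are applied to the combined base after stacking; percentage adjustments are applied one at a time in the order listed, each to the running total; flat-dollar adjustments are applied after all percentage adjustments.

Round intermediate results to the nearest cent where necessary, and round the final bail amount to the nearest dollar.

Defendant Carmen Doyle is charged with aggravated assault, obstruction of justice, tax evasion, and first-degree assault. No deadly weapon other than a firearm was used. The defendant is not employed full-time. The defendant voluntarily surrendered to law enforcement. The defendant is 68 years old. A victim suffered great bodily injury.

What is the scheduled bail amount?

Base amounts from the schedule: aggravated assault $110500; obstruction of justice $39500; tax evasion $36550; first-degree assault $469000.
Stacking rule: highest base plus 35% of each additional charge. Highest is first-degree assault at $469000. Additional: $110500 × 35% = $38675; $39500 × 35% = $13825; $36550 × 35% = $12792.50. Combined base = $469000 + $65292.50 = $534292.50.
Victim suffered great bodily injury (+20%): $534292.50 × 1.2 = $641151.
Voluntary surrender to law enforcement (−$6750 flat): $641151 − $6750 = $634401.
Age 65 or older (−$1750 flat): $634401 − $1750 = $632651.

$632651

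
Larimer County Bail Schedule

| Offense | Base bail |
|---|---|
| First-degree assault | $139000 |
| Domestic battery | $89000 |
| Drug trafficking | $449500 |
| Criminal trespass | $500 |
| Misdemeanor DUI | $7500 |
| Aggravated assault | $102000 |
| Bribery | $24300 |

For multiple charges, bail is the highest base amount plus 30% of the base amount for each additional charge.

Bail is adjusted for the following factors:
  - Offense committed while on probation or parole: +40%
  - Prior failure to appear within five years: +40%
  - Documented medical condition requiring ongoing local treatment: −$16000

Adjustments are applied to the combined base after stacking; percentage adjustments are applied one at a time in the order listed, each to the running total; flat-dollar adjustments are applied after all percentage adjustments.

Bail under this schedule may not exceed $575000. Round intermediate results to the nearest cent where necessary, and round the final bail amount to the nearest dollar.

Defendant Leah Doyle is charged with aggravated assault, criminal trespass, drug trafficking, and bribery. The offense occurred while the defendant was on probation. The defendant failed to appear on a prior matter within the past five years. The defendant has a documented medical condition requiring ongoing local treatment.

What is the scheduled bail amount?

Base amounts from the schedule: aggravated assault $102000; criminal trespass $500; drug trafficking $449500; bribery $24300.
Stacking rule: highest base plus 30% of each additional charge. Highest is drug trafficking at $449500. Additional: $102000 × 30% = $30600; $500 × 30% = $150; $24300 × 30% = $7290. Combined base = $449500 + $38040 = $487540.
Offense committed while on probation or parole (+40%): $487540 × 1.4 = $682556.
Prior failure to appear within five years (+40%): $682556 × 1.4 = $955578.40.
Documented medical condition requiring ongoing local treatment (−$16000 flat): $955578.40 − $16000 = $939578.40.
Result $939578.40 exceeds the maximum of $575000; bail is capped at $575000.

$575000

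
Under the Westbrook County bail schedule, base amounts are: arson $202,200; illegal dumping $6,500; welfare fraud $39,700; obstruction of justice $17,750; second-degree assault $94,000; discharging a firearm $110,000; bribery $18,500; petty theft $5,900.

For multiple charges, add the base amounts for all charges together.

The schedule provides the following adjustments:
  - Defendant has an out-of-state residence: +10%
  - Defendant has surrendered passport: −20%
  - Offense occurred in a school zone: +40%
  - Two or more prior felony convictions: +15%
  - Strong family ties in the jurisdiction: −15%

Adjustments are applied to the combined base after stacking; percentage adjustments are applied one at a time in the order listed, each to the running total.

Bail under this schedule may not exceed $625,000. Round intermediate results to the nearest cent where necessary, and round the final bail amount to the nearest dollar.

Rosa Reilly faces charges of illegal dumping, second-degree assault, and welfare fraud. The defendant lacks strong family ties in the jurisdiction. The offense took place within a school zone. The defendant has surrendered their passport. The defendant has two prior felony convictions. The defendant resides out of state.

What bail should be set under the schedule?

$198,635

Base amounts from the schedule: illegal dumping $6,500; second-degree assault $94,000; welfare fraud $39,700.
Stacking rule: sum of all bases. $6,500 + $94,000 + $39,700 = $140,200.
Defendant has an out-of-state residence (+10%): $140,200 × 1.1 = $154,220.
Defendant has surrendered passport (−20%): $154,220 × 0.8 = $123,376.
Offense occurred in a school zone (+40%): $123,376 × 1.4 = $172,726.40.
Two or more prior felony convictions (+15%): $172,726.40 × 1.15 = $198,635.36.
$198,635.36 is within the $625,000 maximum.
Rounded to the nearest dollar: $198,635.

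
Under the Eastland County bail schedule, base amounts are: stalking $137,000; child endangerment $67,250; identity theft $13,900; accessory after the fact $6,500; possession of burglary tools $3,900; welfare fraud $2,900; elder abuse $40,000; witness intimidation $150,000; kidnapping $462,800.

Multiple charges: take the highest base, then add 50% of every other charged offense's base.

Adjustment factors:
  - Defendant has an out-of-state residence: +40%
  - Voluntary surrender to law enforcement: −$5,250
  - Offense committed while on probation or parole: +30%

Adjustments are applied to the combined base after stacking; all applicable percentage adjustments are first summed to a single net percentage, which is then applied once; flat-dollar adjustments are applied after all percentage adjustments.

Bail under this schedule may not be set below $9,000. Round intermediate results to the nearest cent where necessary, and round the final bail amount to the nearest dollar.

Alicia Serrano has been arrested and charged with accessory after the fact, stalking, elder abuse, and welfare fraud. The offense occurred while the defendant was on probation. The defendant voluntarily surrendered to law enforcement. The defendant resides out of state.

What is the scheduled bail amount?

Base amounts from the schedule: accessory after the fact $6,500; stalking $137,000; elder abuse $40,000; welfare fraud $2,900.
Stacking rule: highest base plus 50% of each additional charge. Highest is stalking at $137,000. Additional: $6,500 × 50% = $3,250; $40,000 × 50% = $20,000; $2,900 × 50% = $1,450. Combined base = $137,000 + $24,700 = $161,700.
Net percentage adjustment: +40% +30% = +70%. $161,700 × 1.7 = $274,890.
Voluntary surrender to law enforcement (−$5,250 flat): $274,890 − $5,250 = $269,640.
$269,640 is at or above the $9,000 minimum.

$269,640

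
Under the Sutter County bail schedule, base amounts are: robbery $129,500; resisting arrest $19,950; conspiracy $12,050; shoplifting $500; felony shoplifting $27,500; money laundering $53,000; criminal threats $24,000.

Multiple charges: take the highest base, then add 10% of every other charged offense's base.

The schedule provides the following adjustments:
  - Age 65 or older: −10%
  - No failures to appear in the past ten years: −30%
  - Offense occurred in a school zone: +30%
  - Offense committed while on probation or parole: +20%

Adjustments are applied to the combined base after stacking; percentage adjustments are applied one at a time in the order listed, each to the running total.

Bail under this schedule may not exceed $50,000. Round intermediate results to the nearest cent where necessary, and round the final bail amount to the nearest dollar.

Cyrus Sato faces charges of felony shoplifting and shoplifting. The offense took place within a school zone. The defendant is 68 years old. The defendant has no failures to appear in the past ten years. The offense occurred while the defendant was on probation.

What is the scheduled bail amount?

$27,076

Base amounts from the schedule: felony shoplifting $27,500; shoplifting $500.
Stacking rule: highest base plus 10% of each additional charge. Highest is felony shoplifting at $27,500. Additional: $500 × 10% = $50. Combined base = $27,500 + $50 = $27,550.
Age 65 or older (−10%): $27,550 × 0.9 = $24,795.
No failures to appear in the past ten years (−30%): $24,795 × 0.7 = $17,356.50.
Offense occurred in a school zone (+30%): $17,356.50 × 1.3 = $22,563.45.
Offense committed while on probation or parole (+20%): $22,563.45 × 1.2 = $27,076.14.
$27,076.14 is within the $50,000 maximum.
Rounded to the nearest dollar: $27,076.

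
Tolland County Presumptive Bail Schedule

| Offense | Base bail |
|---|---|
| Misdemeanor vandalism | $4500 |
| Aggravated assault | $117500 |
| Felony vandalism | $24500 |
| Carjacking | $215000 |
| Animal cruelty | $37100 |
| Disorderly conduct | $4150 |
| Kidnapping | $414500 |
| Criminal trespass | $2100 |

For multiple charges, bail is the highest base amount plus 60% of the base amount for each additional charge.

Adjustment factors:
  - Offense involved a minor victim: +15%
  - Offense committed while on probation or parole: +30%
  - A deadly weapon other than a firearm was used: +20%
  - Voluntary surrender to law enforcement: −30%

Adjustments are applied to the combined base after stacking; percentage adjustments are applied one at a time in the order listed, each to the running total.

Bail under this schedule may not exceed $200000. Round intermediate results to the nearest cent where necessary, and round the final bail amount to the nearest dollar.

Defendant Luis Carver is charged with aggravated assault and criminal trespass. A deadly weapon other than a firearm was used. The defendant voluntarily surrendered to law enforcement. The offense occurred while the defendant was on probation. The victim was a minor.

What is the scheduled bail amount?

$149139

Base amounts from the schedule: aggravated assault $117500; criminal trespass $2100.
Stacking rule: highest base plus 60% of each additional charge. Highest is aggravated assault at $117500. Additional: $2100 × 60% = $1260. Combined base = $117500 + $1260 = $118760.
Offense involved a minor victim (+15%): $118760 × 1.15 = $136574.
Offense committed while on probation or parole (+30%): $136574 × 1.3 = $177546.20.
A deadly weapon other than a firearm was used (+20%): $177546.20 × 1.2 = $213055.44.
Voluntary surrender to law enforcement (−30%): $213055.44 × 0.7 = $149138.81.
$149138.81 is within the $200000 maximum.
Rounded to the nearest dollar: $149139.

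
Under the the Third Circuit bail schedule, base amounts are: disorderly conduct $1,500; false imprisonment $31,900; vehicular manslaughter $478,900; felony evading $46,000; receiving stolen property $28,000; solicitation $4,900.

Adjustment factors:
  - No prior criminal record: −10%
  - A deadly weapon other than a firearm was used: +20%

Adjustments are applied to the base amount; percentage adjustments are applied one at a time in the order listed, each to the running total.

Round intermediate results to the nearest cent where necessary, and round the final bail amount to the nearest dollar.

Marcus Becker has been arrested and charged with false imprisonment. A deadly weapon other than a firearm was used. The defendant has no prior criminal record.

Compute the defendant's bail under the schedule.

$34,452

Base amounts from the schedule: false imprisonment $31,900.
Single charge. Combined base = $31,900.
No prior criminal record (−10%): $31,900 × 0.9 = $28,710.
A deadly weapon other than a firearm was used (+20%): $28,710 × 1.2 = $34,452.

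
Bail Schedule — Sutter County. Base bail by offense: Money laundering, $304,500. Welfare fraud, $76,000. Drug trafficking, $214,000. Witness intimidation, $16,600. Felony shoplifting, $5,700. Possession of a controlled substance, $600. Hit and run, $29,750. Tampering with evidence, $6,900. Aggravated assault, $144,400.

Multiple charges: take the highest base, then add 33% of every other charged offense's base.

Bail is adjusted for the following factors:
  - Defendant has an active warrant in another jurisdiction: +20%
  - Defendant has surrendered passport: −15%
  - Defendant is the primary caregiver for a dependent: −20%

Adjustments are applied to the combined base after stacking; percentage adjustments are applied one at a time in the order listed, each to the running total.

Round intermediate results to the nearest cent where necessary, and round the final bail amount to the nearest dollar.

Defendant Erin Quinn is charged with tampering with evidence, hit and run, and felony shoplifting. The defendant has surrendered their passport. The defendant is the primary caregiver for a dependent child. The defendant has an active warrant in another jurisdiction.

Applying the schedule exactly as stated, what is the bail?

$27,669

Base amounts from the schedule: tampering with evidence $6,900; hit and run $29,750; felony shoplifting $5,700.
Stacking rule: highest base plus 33% of each additional charge. Highest is hit and run at $29,750. Additional: $6,900 × 33% = $2,277; $5,700 × 33% = $1,881. Combined base = $29,750 + $4,158 = $33,908.
Defendant has an active warrant in another jurisdiction (+20%): $33,908 × 1.2 = $40,689.60.
Defendant has surrendered passport (−15%): $40,689.60 × 0.85 = $34,586.16.
Defendant is the primary caregiver for a dependent (−20%): $34,586.16 × 0.8 = $27,668.93.
Rounded to the nearest dollar: $27,669.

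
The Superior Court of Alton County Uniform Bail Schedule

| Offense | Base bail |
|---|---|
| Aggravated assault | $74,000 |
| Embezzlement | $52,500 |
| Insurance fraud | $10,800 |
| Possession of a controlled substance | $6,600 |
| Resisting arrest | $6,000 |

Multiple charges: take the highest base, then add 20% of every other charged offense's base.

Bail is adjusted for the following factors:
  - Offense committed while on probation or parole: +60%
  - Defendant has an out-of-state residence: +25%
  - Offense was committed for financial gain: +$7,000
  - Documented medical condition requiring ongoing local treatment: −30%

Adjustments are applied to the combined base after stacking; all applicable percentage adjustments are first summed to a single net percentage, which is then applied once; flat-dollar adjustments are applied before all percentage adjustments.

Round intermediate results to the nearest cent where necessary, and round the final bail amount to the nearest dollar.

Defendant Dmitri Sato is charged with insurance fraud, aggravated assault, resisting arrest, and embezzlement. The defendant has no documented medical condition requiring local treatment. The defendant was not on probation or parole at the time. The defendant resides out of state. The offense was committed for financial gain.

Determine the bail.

Base amounts from the schedule: insurance fraud $10,800; aggravated assault $74,000; resisting arrest $6,000; embezzlement $52,500.
Stacking rule: highest base plus 20% of each additional charge. Highest is aggravated assault at $74,000. Additional: $10,800 × 20% = $2,160; $6,000 × 20% = $1,200; $52,500 × 20% = $10,500. Combined base = $74,000 + $13,860 = $87,860.
Offense was committed for financial gain (+$7,000 flat): $87,860 + $7,000 = $94,860.
Defendant has an out-of-state residence (+25%): $94,860 × 1.25 = $118,575.

$118,575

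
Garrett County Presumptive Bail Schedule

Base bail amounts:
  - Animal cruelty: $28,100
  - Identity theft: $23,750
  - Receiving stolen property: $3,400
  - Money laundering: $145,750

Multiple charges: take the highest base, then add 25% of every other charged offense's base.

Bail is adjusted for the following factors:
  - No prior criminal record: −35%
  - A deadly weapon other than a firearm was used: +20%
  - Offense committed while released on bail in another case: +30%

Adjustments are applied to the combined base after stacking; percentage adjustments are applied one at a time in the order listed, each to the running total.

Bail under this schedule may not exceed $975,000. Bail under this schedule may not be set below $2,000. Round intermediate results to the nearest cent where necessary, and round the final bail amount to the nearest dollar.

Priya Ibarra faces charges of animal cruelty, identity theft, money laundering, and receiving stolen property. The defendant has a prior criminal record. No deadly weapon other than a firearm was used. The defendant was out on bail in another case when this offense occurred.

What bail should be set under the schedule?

$207,431

Base amounts from the schedule: animal cruelty $28,100; identity theft $23,750; money laundering $145,750; receiving stolen property $3,400.
Stacking rule: highest base plus 25% of each additional charge. Highest is money laundering at $145,750. Additional: $28,100 × 25% = $7,025; $23,750 × 25% = $5,937.50; $3,400 × 25% = $850. Combined base = $145,750 + $13,812.50 = $159,562.50.
Offense committed while released on bail in another case (+30%): $159,562.50 × 1.3 = $207,431.25.
$207,431.25 is within the $975,000 maximum.
$207,431.25 is at or above the $2,000 minimum.
Rounded to the nearest dollar: $207,431.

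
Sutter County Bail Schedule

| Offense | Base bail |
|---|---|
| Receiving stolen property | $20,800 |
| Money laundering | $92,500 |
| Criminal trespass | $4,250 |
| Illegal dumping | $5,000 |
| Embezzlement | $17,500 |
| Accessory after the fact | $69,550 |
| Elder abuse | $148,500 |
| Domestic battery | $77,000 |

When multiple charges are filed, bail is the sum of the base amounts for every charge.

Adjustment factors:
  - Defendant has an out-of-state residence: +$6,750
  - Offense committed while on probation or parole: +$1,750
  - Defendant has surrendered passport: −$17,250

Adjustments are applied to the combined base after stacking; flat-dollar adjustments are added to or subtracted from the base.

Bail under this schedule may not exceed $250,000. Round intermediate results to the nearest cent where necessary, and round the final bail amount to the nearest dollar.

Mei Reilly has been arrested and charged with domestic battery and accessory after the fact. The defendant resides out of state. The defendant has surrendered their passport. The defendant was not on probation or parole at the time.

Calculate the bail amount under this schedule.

$136,050

Base amounts from the schedule: domestic battery $77,000; accessory after the fact $69,550.
Stacking rule: sum of all bases. $77,000 + $69,550 = $146,550.
Defendant has an out-of-state residence (+$6,750 flat): $146,550 + $6,750 = $153,300.
Defendant has surrendered passport (−$17,250 flat): $153,300 − $17,250 = $136,050.
$136,050 is within the $250,000 maximum.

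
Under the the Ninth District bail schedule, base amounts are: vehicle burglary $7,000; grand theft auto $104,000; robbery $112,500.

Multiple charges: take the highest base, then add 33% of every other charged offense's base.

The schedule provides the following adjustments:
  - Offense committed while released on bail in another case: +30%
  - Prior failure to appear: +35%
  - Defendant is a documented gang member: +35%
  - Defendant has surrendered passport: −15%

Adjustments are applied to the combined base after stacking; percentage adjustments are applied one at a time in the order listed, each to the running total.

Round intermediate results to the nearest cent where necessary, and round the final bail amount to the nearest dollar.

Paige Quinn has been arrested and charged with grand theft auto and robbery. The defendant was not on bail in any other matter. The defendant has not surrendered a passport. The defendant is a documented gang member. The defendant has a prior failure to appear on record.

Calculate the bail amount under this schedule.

Base amounts from the schedule: grand theft auto $104,000; robbery $112,500.
Stacking rule: highest base plus 33% of each additional charge. Highest is robbery at $112,500. Additional: $104,000 × 33% = $34,320. Combined base = $112,500 + $34,320 = $146,820.
Prior failure to appear (+35%): $146,820 × 1.35 = $198,207.
Defendant is a documented gang member (+35%): $198,207 × 1.35 = $267,579.45.
Rounded to the nearest dollar: $267,579.

$267,579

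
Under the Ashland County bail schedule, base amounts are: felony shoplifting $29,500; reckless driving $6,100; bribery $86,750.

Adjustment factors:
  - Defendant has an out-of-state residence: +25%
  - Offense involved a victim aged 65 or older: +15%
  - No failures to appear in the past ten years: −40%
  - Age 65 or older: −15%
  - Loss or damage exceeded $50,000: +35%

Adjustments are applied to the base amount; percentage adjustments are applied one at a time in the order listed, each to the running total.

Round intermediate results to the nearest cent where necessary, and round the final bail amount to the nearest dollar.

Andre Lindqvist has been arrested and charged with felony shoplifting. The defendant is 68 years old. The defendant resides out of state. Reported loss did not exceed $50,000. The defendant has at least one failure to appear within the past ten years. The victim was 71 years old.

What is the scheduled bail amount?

Base amounts from the schedule: felony shoplifting $29,500.
Single charge. Combined base = $29,500.
Defendant has an out-of-state residence (+25%): $29,500 × 1.25 = $36,875.
Offense involved a victim aged 65 or older (+15%): $36,875 × 1.15 = $42,406.25.
Age 65 or older (−15%): $42,406.25 × 0.85 = $36,045.31.
Rounded to the nearest dollar: $36,045.

$36,045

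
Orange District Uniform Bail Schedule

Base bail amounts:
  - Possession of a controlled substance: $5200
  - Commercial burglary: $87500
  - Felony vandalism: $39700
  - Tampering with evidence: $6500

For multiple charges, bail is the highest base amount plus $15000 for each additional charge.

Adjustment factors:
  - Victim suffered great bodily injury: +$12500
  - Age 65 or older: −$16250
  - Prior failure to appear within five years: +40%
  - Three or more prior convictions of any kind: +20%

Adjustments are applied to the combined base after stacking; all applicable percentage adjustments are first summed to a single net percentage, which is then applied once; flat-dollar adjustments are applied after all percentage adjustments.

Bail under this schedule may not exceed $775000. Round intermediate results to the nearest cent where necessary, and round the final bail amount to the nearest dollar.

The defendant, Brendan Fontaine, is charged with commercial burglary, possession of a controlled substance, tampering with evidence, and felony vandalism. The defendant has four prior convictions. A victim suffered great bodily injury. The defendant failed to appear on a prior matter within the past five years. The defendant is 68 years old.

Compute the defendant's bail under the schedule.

$208250

Base amounts from the schedule: commercial burglary $87500; possession of a controlled substance $5200; tampering with evidence $6500; felony vandalism $39700.
Stacking rule: highest base plus $15000 per additional charge. Highest is commercial burglary at $87500; 3 additional charges → +$45000. Combined base = $132500.
Net percentage adjustment: +40% +20% = +60%. $132500 × 1.6 = $212000.
Victim suffered great bodily injury (+$12500 flat): $212000 + $12500 = $224500.
Age 65 or older (−$16250 flat): $224500 − $16250 = $208250.
$208250 is within the $775000 maximum.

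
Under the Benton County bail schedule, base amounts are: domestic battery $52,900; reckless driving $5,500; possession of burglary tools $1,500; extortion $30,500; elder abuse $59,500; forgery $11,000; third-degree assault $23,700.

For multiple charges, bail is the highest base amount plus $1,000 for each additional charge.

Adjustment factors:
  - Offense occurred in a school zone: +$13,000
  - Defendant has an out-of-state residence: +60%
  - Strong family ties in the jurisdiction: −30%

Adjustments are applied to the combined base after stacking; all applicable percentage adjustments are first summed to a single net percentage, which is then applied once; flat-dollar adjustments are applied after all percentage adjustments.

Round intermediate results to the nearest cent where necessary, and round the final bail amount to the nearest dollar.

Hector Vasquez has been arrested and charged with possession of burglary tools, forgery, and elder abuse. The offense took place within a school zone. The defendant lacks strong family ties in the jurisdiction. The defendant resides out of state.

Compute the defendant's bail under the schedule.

Base amounts from the schedule: possession of burglary tools $1,500; forgery $11,000; elder abuse $59,500.
Stacking rule: highest base plus $1,000 per additional charge. Highest is elder abuse at $59,500; 2 additional charges → +$2,000. Combined base = $61,500.
Defendant has an out-of-state residence (+60%): $61,500 × 1.6 = $98,400.
Offense occurred in a school zone (+$13,000 flat): $98,400 + $13,000 = $111,400.

$111,400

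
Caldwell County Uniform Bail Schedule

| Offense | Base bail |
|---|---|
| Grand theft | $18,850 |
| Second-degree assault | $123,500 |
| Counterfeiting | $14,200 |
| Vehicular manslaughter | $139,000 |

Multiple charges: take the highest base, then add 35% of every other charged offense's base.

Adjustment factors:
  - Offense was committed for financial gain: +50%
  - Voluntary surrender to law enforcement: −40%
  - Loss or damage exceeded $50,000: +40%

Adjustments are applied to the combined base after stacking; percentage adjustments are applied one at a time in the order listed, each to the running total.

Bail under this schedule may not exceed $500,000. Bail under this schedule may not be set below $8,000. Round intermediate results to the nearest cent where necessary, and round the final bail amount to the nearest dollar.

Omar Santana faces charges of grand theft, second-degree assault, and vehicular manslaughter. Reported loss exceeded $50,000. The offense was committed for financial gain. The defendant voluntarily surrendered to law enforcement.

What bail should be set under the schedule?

Base amounts from the schedule: grand theft $18,850; second-degree assault $123,500; vehicular manslaughter $139,000.
Stacking rule: highest base plus 35% of each additional charge. Highest is vehicular manslaughter at $139,000. Additional: $18,850 × 35% = $6,597.50; $123,500 × 35% = $43,225. Combined base = $139,000 + $49,822.50 = $188,822.50.
Offense was committed for financial gain (+50%): $188,822.50 × 1.5 = $283,233.75.
Voluntary surrender to law enforcement (−40%): $283,233.75 × 0.6 = $169,940.25.
Loss or damage exceeded $50,000 (+40%): $169,940.25 × 1.4 = $237,916.35.
$237,916.35 is within the $500,000 maximum.
$237,916.35 is at or above the $8,000 minimum.
Rounded to the nearest dollar: $237,916.

$237,916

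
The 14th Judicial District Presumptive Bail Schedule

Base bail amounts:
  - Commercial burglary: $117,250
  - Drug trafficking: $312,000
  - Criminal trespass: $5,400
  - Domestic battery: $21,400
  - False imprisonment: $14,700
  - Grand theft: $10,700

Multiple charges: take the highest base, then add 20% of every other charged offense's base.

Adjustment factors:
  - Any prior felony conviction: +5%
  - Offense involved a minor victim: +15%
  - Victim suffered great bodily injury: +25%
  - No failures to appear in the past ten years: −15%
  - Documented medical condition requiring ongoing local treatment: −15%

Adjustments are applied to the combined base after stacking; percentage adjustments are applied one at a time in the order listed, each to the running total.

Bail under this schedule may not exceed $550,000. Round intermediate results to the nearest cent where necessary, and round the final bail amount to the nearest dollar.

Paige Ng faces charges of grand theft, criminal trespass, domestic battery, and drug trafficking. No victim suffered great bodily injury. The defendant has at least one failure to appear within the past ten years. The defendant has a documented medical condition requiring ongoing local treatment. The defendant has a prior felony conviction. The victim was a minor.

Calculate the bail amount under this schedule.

$327,927

Base amounts from the schedule: grand theft $10,700; criminal trespass $5,400; domestic battery $21,400; drug trafficking $312,000.
Stacking rule: highest base plus 20% of each additional charge. Highest is drug trafficking at $312,000. Additional: $10,700 × 20% = $2,140; $5,400 × 20% = $1,080; $21,400 × 20% = $4,280. Combined base = $312,000 + $7,500 = $319,500.
Any prior felony conviction (+5%): $319,500 × 1.05 = $335,475.
Offense involved a minor victim (+15%): $335,475 × 1.15 = $385,796.25.
Documented medical condition requiring ongoing local treatment (−15%): $385,796.25 × 0.85 = $327,926.81.
$327,926.81 is within the $550,000 maximum.
Rounded to the nearest dollar: $327,927.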